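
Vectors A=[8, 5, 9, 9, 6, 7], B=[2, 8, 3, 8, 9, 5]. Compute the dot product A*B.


Dot product = sum of element-wise products
A[0]*B[0] = 8*2 = 16
A[1]*B[1] = 5*8 = 40
A[2]*B[2] = 9*3 = 27
A[3]*B[3] = 9*8 = 72
A[4]*B[4] = 6*9 = 54
A[5]*B[5] = 7*5 = 35
Sum = 16 + 40 + 27 + 72 + 54 + 35 = 244

244


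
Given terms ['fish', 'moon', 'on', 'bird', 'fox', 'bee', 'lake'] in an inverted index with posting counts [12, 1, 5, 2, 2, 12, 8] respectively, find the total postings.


Summing posting list sizes:
'fish': 12 postings
'moon': 1 postings
'on': 5 postings
'bird': 2 postings
'fox': 2 postings
'bee': 12 postings
'lake': 8 postings
Total = 12 + 1 + 5 + 2 + 2 + 12 + 8 = 42

42


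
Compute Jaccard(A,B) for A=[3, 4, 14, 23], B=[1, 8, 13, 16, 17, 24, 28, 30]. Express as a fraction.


A intersect B = []
|A intersect B| = 0
A union B = [1, 3, 4, 8, 13, 14, 16, 17, 23, 24, 28, 30]
|A union B| = 12
Jaccard = 0/12 = 0

0


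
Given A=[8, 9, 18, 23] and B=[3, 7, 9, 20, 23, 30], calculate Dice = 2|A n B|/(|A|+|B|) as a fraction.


A intersect B = [9, 23]
|A intersect B| = 2
|A| = 4, |B| = 6
Dice = 2*2 / (4+6)
= 4 / 10 = 2/5

2/5


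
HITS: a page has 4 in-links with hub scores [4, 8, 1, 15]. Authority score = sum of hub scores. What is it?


Authority = sum of hub scores of in-linkers
In-link 1: hub score = 4
In-link 2: hub score = 8
In-link 3: hub score = 1
In-link 4: hub score = 15
Authority = 4 + 8 + 1 + 15 = 28

28


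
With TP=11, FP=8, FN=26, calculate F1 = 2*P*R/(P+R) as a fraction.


F1 = 2 * P * R / (P + R)
P = TP/(TP+FP) = 11/19 = 11/19
R = TP/(TP+FN) = 11/37 = 11/37
2 * P * R = 2 * 11/19 * 11/37 = 242/703
P + R = 11/19 + 11/37 = 616/703
F1 = 242/703 / 616/703 = 11/28

11/28


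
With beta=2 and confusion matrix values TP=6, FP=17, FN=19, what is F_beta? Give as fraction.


P = TP/(TP+FP) = 6/23 = 6/23
R = TP/(TP+FN) = 6/25 = 6/25
beta^2 = 2^2 = 4
(1 + beta^2) = 5
Numerator = (1+beta^2)*P*R = 36/115
Denominator = beta^2*P + R = 24/23 + 6/25 = 738/575
F_beta = 10/41

10/41


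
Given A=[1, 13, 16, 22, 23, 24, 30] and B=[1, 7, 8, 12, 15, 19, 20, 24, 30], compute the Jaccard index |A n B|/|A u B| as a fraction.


A intersect B = [1, 24, 30]
|A intersect B| = 3
A union B = [1, 7, 8, 12, 13, 15, 16, 19, 20, 22, 23, 24, 30]
|A union B| = 13
Jaccard = 3/13 = 3/13

3/13


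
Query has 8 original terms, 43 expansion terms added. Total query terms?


Original terms: 8
Expansion terms: 43
Total = 8 + 43 = 51

51


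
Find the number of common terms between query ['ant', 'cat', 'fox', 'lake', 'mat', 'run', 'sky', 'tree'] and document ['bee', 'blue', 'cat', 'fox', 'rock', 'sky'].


Query terms: ['ant', 'cat', 'fox', 'lake', 'mat', 'run', 'sky', 'tree']
Document terms: ['bee', 'blue', 'cat', 'fox', 'rock', 'sky']
Common terms: ['cat', 'fox', 'sky']
Overlap count = 3

3


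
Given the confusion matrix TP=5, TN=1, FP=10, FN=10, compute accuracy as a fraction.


Accuracy = (TP + TN) / (TP + TN + FP + FN)
TP + TN = 5 + 1 = 6
Total = 5 + 1 + 10 + 10 = 26
Accuracy = 6 / 26 = 3/13

3/13


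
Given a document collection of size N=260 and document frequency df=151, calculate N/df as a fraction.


IDF ratio = N / df
= 260 / 151
= 260/151

260/151


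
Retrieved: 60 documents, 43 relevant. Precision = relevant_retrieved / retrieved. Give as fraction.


Precision = relevant_retrieved / total_retrieved
= 43 / 60
= 43 / (43 + 17)
= 43/60

43/60


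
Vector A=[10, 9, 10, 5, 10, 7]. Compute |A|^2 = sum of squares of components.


|A|^2 = sum of squared components
A[0]^2 = 10^2 = 100
A[1]^2 = 9^2 = 81
A[2]^2 = 10^2 = 100
A[3]^2 = 5^2 = 25
A[4]^2 = 10^2 = 100
A[5]^2 = 7^2 = 49
Sum = 100 + 81 + 100 + 25 + 100 + 49 = 455

455


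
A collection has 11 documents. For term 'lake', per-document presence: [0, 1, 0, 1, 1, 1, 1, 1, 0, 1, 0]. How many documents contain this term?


Checking each document for 'lake':
Doc 1: absent
Doc 2: present
Doc 3: absent
Doc 4: present
Doc 5: present
Doc 6: present
Doc 7: present
Doc 8: present
Doc 9: absent
Doc 10: present
Doc 11: absent
df = sum of presences = 0 + 1 + 0 + 1 + 1 + 1 + 1 + 1 + 0 + 1 + 0 = 7

7


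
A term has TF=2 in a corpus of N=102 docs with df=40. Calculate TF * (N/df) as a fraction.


TF * (N/df)
= 2 * (102/40)
= 2 * 51/20
= 51/10

51/10


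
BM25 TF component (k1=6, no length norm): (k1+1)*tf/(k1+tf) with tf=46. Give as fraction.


BM25 TF component = (k1+1)*tf / (k1+tf)
k1 = 6, tf = 46
Numerator = (6+1)*46 = 322
Denominator = 6 + 46 = 52
= 322/52 = 161/26

161/26


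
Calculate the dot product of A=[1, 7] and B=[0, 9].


Dot product = sum of element-wise products
A[0]*B[0] = 1*0 = 0
A[1]*B[1] = 7*9 = 63
Sum = 0 + 63 = 63

63


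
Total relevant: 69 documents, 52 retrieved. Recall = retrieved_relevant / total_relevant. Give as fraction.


Recall = retrieved_relevant / total_relevant
= 52 / 69
= 52 / (52 + 17)
= 52/69

52/69


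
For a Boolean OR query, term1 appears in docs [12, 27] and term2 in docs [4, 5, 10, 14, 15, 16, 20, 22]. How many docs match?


Boolean OR: find union of posting lists
term1 docs: [12, 27]
term2 docs: [4, 5, 10, 14, 15, 16, 20, 22]
Union: [4, 5, 10, 12, 14, 15, 16, 20, 22, 27]
|union| = 10

10


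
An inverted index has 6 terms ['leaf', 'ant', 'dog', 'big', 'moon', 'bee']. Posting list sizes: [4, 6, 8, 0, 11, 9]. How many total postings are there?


Summing posting list sizes:
'leaf': 4 postings
'ant': 6 postings
'dog': 8 postings
'big': 0 postings
'moon': 11 postings
'bee': 9 postings
Total = 4 + 6 + 8 + 0 + 11 + 9 = 38

38


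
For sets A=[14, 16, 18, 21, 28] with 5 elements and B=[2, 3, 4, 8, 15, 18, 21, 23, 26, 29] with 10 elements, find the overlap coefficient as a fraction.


A intersect B = [18, 21]
|A intersect B| = 2
min(|A|, |B|) = min(5, 10) = 5
Overlap = 2 / 5 = 2/5

2/5


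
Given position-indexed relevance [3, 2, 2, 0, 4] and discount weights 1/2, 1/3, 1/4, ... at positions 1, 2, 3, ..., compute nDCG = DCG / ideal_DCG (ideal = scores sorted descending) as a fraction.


Position discount weights w_i = 1/(i+1) for i=1..5:
Weights = [1/2, 1/3, 1/4, 1/5, 1/6]
Actual relevance: [3, 2, 2, 0, 4]
DCG = 3/2 + 2/3 + 2/4 + 0/5 + 4/6 = 10/3
Ideal relevance (sorted desc): [4, 3, 2, 2, 0]
Ideal DCG = 4/2 + 3/3 + 2/4 + 2/5 + 0/6 = 39/10
nDCG = DCG / ideal_DCG = 10/3 / 39/10 = 100/117

100/117


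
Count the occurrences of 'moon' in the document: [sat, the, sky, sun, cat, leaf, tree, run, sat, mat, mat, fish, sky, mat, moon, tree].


Document has 16 words
Scanning for 'moon':
Found at positions: [14]
Count = 1

1


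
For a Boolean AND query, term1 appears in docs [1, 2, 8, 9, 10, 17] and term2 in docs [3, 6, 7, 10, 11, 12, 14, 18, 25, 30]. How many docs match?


Boolean AND: find intersection of posting lists
term1 docs: [1, 2, 8, 9, 10, 17]
term2 docs: [3, 6, 7, 10, 11, 12, 14, 18, 25, 30]
Intersection: [10]
|intersection| = 1

1


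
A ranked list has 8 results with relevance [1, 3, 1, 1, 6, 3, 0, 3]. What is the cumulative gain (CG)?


Cumulative Gain = sum of relevance scores
Position 1: rel=1, running sum=1
Position 2: rel=3, running sum=4
Position 3: rel=1, running sum=5
Position 4: rel=1, running sum=6
Position 5: rel=6, running sum=12
Position 6: rel=3, running sum=15
Position 7: rel=0, running sum=15
Position 8: rel=3, running sum=18
CG = 18

18


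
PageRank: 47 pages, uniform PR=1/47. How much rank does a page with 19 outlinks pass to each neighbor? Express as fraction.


Initial PR = 1/47 = 1/47
Outlinks = 19
Contribution per link = PR / outlinks
= 1/47 / 19
= 1/893

1/893


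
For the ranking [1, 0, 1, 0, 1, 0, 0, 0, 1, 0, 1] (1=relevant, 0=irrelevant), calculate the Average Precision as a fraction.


Computing P@k for each relevant position:
Position 1: relevant, P@1 = 1/1 = 1
Position 2: not relevant
Position 3: relevant, P@3 = 2/3 = 2/3
Position 4: not relevant
Position 5: relevant, P@5 = 3/5 = 3/5
Position 6: not relevant
Position 7: not relevant
Position 8: not relevant
Position 9: relevant, P@9 = 4/9 = 4/9
Position 10: not relevant
Position 11: relevant, P@11 = 5/11 = 5/11
Sum of P@k = 1 + 2/3 + 3/5 + 4/9 + 5/11 = 1567/495
AP = 1567/495 / 5 = 1567/2475

1567/2475


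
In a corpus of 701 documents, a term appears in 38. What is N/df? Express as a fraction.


IDF ratio = N / df
= 701 / 38
= 701/38

701/38


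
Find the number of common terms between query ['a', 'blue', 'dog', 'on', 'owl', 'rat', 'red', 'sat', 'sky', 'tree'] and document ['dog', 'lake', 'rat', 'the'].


Query terms: ['a', 'blue', 'dog', 'on', 'owl', 'rat', 'red', 'sat', 'sky', 'tree']
Document terms: ['dog', 'lake', 'rat', 'the']
Common terms: ['dog', 'rat']
Overlap count = 2

2


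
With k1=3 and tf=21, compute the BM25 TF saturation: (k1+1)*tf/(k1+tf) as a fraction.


BM25 TF component = (k1+1)*tf / (k1+tf)
k1 = 3, tf = 21
Numerator = (3+1)*21 = 84
Denominator = 3 + 21 = 24
= 84/24 = 7/2

7/2


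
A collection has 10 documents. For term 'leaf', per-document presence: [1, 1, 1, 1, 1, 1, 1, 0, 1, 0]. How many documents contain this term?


Checking each document for 'leaf':
Doc 1: present
Doc 2: present
Doc 3: present
Doc 4: present
Doc 5: present
Doc 6: present
Doc 7: present
Doc 8: absent
Doc 9: present
Doc 10: absent
df = sum of presences = 1 + 1 + 1 + 1 + 1 + 1 + 1 + 0 + 1 + 0 = 8

8


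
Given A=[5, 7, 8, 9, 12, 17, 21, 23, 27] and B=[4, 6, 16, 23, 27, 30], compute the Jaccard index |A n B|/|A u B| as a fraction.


A intersect B = [23, 27]
|A intersect B| = 2
A union B = [4, 5, 6, 7, 8, 9, 12, 16, 17, 21, 23, 27, 30]
|A union B| = 13
Jaccard = 2/13 = 2/13

2/13


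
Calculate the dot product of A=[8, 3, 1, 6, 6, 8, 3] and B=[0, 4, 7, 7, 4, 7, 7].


Dot product = sum of element-wise products
A[0]*B[0] = 8*0 = 0
A[1]*B[1] = 3*4 = 12
A[2]*B[2] = 1*7 = 7
A[3]*B[3] = 6*7 = 42
A[4]*B[4] = 6*4 = 24
A[5]*B[5] = 8*7 = 56
A[6]*B[6] = 3*7 = 21
Sum = 0 + 12 + 7 + 42 + 24 + 56 + 21 = 162

162


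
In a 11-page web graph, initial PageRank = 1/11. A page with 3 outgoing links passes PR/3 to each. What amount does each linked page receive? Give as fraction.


Initial PR = 1/11 = 1/11
Outlinks = 3
Contribution per link = PR / outlinks
= 1/11 / 3
= 1/33

1/33


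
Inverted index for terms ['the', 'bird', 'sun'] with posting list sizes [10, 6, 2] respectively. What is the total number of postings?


Summing posting list sizes:
'the': 10 postings
'bird': 6 postings
'sun': 2 postings
Total = 10 + 6 + 2 = 18

18


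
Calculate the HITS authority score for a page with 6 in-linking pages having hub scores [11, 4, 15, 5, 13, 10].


Authority = sum of hub scores of in-linkers
In-link 1: hub score = 11
In-link 2: hub score = 4
In-link 3: hub score = 15
In-link 4: hub score = 5
In-link 5: hub score = 13
In-link 6: hub score = 10
Authority = 11 + 4 + 15 + 5 + 13 + 10 = 58

58


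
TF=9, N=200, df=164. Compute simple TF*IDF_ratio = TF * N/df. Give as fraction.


TF * (N/df)
= 9 * (200/164)
= 9 * 50/41
= 450/41

450/41


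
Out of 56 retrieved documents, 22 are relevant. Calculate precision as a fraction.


Precision = relevant_retrieved / total_retrieved
= 22 / 56
= 22 / (22 + 34)
= 11/28

11/28


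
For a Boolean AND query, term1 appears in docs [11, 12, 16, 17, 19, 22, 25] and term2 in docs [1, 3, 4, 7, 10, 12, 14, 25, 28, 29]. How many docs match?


Boolean AND: find intersection of posting lists
term1 docs: [11, 12, 16, 17, 19, 22, 25]
term2 docs: [1, 3, 4, 7, 10, 12, 14, 25, 28, 29]
Intersection: [12, 25]
|intersection| = 2

2


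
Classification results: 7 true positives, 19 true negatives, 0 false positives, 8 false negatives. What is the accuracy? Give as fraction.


Accuracy = (TP + TN) / (TP + TN + FP + FN)
TP + TN = 7 + 19 = 26
Total = 7 + 19 + 0 + 8 = 34
Accuracy = 26 / 34 = 13/17

13/17


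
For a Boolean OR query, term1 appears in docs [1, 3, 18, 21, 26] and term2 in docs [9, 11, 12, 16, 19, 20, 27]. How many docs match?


Boolean OR: find union of posting lists
term1 docs: [1, 3, 18, 21, 26]
term2 docs: [9, 11, 12, 16, 19, 20, 27]
Union: [1, 3, 9, 11, 12, 16, 18, 19, 20, 21, 26, 27]
|union| = 12

12


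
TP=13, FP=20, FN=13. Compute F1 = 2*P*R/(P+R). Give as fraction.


F1 = 2 * P * R / (P + R)
P = TP/(TP+FP) = 13/33 = 13/33
R = TP/(TP+FN) = 13/26 = 1/2
2 * P * R = 2 * 13/33 * 1/2 = 13/33
P + R = 13/33 + 1/2 = 59/66
F1 = 13/33 / 59/66 = 26/59

26/59


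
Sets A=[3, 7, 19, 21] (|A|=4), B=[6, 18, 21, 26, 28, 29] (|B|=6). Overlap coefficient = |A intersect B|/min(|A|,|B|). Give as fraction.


A intersect B = [21]
|A intersect B| = 1
min(|A|, |B|) = min(4, 6) = 4
Overlap = 1 / 4 = 1/4

1/4


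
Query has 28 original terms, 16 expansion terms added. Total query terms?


Original terms: 28
Expansion terms: 16
Total = 28 + 16 = 44

44


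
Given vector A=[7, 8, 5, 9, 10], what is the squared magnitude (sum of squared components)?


|A|^2 = sum of squared components
A[0]^2 = 7^2 = 49
A[1]^2 = 8^2 = 64
A[2]^2 = 5^2 = 25
A[3]^2 = 9^2 = 81
A[4]^2 = 10^2 = 100
Sum = 49 + 64 + 25 + 81 + 100 = 319

319


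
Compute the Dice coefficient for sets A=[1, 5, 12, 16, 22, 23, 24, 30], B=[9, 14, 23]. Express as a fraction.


A intersect B = [23]
|A intersect B| = 1
|A| = 8, |B| = 3
Dice = 2*1 / (8+3)
= 2 / 11 = 2/11

2/11


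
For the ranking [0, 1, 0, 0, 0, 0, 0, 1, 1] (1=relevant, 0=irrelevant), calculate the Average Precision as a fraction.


Computing P@k for each relevant position:
Position 1: not relevant
Position 2: relevant, P@2 = 1/2 = 1/2
Position 3: not relevant
Position 4: not relevant
Position 5: not relevant
Position 6: not relevant
Position 7: not relevant
Position 8: relevant, P@8 = 2/8 = 1/4
Position 9: relevant, P@9 = 3/9 = 1/3
Sum of P@k = 1/2 + 1/4 + 1/3 = 13/12
AP = 13/12 / 3 = 13/36

13/36


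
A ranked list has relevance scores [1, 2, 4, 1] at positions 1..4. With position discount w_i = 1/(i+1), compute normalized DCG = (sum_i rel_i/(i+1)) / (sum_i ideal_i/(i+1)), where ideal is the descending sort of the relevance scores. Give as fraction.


Position discount weights w_i = 1/(i+1) for i=1..4:
Weights = [1/2, 1/3, 1/4, 1/5]
Actual relevance: [1, 2, 4, 1]
DCG = 1/2 + 2/3 + 4/4 + 1/5 = 71/30
Ideal relevance (sorted desc): [4, 2, 1, 1]
Ideal DCG = 4/2 + 2/3 + 1/4 + 1/5 = 187/60
nDCG = DCG / ideal_DCG = 71/30 / 187/60 = 142/187

142/187


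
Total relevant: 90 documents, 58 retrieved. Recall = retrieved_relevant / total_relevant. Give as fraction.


Recall = retrieved_relevant / total_relevant
= 58 / 90
= 58 / (58 + 32)
= 29/45

29/45


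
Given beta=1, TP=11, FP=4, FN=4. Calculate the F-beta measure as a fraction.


P = TP/(TP+FP) = 11/15 = 11/15
R = TP/(TP+FN) = 11/15 = 11/15
beta^2 = 1^2 = 1
(1 + beta^2) = 2
Numerator = (1+beta^2)*P*R = 242/225
Denominator = beta^2*P + R = 11/15 + 11/15 = 22/15
F_beta = 11/15

11/15


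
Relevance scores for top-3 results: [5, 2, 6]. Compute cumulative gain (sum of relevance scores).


Cumulative Gain = sum of relevance scores
Position 1: rel=5, running sum=5
Position 2: rel=2, running sum=7
Position 3: rel=6, running sum=13
CG = 13

13


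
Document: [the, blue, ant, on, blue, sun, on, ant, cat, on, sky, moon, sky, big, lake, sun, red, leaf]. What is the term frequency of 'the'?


Document has 18 words
Scanning for 'the':
Found at positions: [0]
Count = 1

1


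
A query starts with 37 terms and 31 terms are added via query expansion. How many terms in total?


Original terms: 37
Expansion terms: 31
Total = 37 + 31 = 68

68


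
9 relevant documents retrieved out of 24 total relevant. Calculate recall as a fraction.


Recall = retrieved_relevant / total_relevant
= 9 / 24
= 9 / (9 + 15)
= 3/8

3/8


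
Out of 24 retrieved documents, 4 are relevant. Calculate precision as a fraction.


Precision = relevant_retrieved / total_retrieved
= 4 / 24
= 4 / (4 + 20)
= 1/6

1/6


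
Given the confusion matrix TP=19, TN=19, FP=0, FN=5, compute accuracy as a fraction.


Accuracy = (TP + TN) / (TP + TN + FP + FN)
TP + TN = 19 + 19 = 38
Total = 19 + 19 + 0 + 5 = 43
Accuracy = 38 / 43 = 38/43

38/43


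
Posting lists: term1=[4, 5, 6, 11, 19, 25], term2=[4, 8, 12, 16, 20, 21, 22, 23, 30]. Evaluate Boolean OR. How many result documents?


Boolean OR: find union of posting lists
term1 docs: [4, 5, 6, 11, 19, 25]
term2 docs: [4, 8, 12, 16, 20, 21, 22, 23, 30]
Union: [4, 5, 6, 8, 11, 12, 16, 19, 20, 21, 22, 23, 25, 30]
|union| = 14

14


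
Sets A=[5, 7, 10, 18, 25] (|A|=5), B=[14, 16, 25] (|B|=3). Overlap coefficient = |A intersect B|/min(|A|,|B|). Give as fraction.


A intersect B = [25]
|A intersect B| = 1
min(|A|, |B|) = min(5, 3) = 3
Overlap = 1 / 3 = 1/3

1/3


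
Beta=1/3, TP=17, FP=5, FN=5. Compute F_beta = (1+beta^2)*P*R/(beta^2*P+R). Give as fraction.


P = TP/(TP+FP) = 17/22 = 17/22
R = TP/(TP+FN) = 17/22 = 17/22
beta^2 = 1/3^2 = 1/9
(1 + beta^2) = 10/9
Numerator = (1+beta^2)*P*R = 1445/2178
Denominator = beta^2*P + R = 17/198 + 17/22 = 85/99
F_beta = 17/22

17/22


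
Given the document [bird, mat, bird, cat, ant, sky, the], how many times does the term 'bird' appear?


Document has 7 words
Scanning for 'bird':
Found at positions: [0, 2]
Count = 2

2


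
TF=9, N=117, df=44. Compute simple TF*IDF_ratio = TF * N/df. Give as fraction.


TF * (N/df)
= 9 * (117/44)
= 9 * 117/44
= 1053/44

1053/44


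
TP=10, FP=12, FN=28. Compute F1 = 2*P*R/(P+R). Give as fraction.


F1 = 2 * P * R / (P + R)
P = TP/(TP+FP) = 10/22 = 5/11
R = TP/(TP+FN) = 10/38 = 5/19
2 * P * R = 2 * 5/11 * 5/19 = 50/209
P + R = 5/11 + 5/19 = 150/209
F1 = 50/209 / 150/209 = 1/3

1/3


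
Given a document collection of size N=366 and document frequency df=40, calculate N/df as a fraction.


IDF ratio = N / df
= 366 / 40
= 183/20

183/20


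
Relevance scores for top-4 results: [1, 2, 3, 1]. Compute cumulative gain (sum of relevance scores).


Cumulative Gain = sum of relevance scores
Position 1: rel=1, running sum=1
Position 2: rel=2, running sum=3
Position 3: rel=3, running sum=6
Position 4: rel=1, running sum=7
CG = 7

7


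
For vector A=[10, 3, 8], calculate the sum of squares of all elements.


|A|^2 = sum of squared components
A[0]^2 = 10^2 = 100
A[1]^2 = 3^2 = 9
A[2]^2 = 8^2 = 64
Sum = 100 + 9 + 64 = 173

173


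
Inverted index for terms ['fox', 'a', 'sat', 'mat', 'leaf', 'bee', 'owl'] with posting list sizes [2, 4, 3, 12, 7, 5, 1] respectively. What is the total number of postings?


Summing posting list sizes:
'fox': 2 postings
'a': 4 postings
'sat': 3 postings
'mat': 12 postings
'leaf': 7 postings
'bee': 5 postings
'owl': 1 postings
Total = 2 + 4 + 3 + 12 + 7 + 5 + 1 = 34

34


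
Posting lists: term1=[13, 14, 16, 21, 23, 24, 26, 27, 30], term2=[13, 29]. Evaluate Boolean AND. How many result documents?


Boolean AND: find intersection of posting lists
term1 docs: [13, 14, 16, 21, 23, 24, 26, 27, 30]
term2 docs: [13, 29]
Intersection: [13]
|intersection| = 1

1


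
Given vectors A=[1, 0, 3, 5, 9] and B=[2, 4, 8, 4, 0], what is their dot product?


Dot product = sum of element-wise products
A[0]*B[0] = 1*2 = 2
A[1]*B[1] = 0*4 = 0
A[2]*B[2] = 3*8 = 24
A[3]*B[3] = 5*4 = 20
A[4]*B[4] = 9*0 = 0
Sum = 2 + 0 + 24 + 20 + 0 = 46

46


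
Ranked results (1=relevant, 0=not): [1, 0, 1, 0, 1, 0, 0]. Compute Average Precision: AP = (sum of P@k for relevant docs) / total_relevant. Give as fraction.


Computing P@k for each relevant position:
Position 1: relevant, P@1 = 1/1 = 1
Position 2: not relevant
Position 3: relevant, P@3 = 2/3 = 2/3
Position 4: not relevant
Position 5: relevant, P@5 = 3/5 = 3/5
Position 6: not relevant
Position 7: not relevant
Sum of P@k = 1 + 2/3 + 3/5 = 34/15
AP = 34/15 / 3 = 34/45

34/45


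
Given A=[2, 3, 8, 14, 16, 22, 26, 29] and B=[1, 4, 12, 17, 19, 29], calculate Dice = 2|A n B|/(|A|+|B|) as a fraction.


A intersect B = [29]
|A intersect B| = 1
|A| = 8, |B| = 6
Dice = 2*1 / (8+6)
= 2 / 14 = 1/7

1/7


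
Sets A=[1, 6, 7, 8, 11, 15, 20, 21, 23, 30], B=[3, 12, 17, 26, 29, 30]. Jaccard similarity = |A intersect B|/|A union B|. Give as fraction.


A intersect B = [30]
|A intersect B| = 1
A union B = [1, 3, 6, 7, 8, 11, 12, 15, 17, 20, 21, 23, 26, 29, 30]
|A union B| = 15
Jaccard = 1/15 = 1/15

1/15


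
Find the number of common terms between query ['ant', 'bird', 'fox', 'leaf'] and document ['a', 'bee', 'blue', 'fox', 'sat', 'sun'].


Query terms: ['ant', 'bird', 'fox', 'leaf']
Document terms: ['a', 'bee', 'blue', 'fox', 'sat', 'sun']
Common terms: ['fox']
Overlap count = 1

1


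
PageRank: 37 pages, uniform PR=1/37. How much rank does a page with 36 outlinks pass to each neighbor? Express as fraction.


Initial PR = 1/37 = 1/37
Outlinks = 36
Contribution per link = PR / outlinks
= 1/37 / 36
= 1/1332

1/1332


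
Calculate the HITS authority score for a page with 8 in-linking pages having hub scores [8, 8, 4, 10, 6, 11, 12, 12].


Authority = sum of hub scores of in-linkers
In-link 1: hub score = 8
In-link 2: hub score = 8
In-link 3: hub score = 4
In-link 4: hub score = 10
In-link 5: hub score = 6
In-link 6: hub score = 11
In-link 7: hub score = 12
In-link 8: hub score = 12
Authority = 8 + 8 + 4 + 10 + 6 + 11 + 12 + 12 = 71

71


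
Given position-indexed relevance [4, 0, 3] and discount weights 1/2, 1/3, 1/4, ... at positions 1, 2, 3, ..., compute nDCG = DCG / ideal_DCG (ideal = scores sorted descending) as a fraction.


Position discount weights w_i = 1/(i+1) for i=1..3:
Weights = [1/2, 1/3, 1/4]
Actual relevance: [4, 0, 3]
DCG = 4/2 + 0/3 + 3/4 = 11/4
Ideal relevance (sorted desc): [4, 3, 0]
Ideal DCG = 4/2 + 3/3 + 0/4 = 3
nDCG = DCG / ideal_DCG = 11/4 / 3 = 11/12

11/12


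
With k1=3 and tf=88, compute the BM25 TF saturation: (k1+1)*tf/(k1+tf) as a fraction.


BM25 TF component = (k1+1)*tf / (k1+tf)
k1 = 3, tf = 88
Numerator = (3+1)*88 = 352
Denominator = 3 + 88 = 91
= 352/91 = 352/91

352/91


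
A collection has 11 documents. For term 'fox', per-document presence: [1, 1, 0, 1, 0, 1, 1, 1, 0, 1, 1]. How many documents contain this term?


Checking each document for 'fox':
Doc 1: present
Doc 2: present
Doc 3: absent
Doc 4: present
Doc 5: absent
Doc 6: present
Doc 7: present
Doc 8: present
Doc 9: absent
Doc 10: present
Doc 11: present
df = sum of presences = 1 + 1 + 0 + 1 + 0 + 1 + 1 + 1 + 0 + 1 + 1 = 8

8


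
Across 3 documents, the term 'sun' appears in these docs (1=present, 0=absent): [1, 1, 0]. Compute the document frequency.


Checking each document for 'sun':
Doc 1: present
Doc 2: present
Doc 3: absent
df = sum of presences = 1 + 1 + 0 = 2

2


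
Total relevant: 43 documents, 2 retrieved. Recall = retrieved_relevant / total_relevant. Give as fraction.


Recall = retrieved_relevant / total_relevant
= 2 / 43
= 2 / (2 + 41)
= 2/43

2/43


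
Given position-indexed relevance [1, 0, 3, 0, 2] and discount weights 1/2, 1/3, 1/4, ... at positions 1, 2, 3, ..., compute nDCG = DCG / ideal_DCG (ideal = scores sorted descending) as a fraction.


Position discount weights w_i = 1/(i+1) for i=1..5:
Weights = [1/2, 1/3, 1/4, 1/5, 1/6]
Actual relevance: [1, 0, 3, 0, 2]
DCG = 1/2 + 0/3 + 3/4 + 0/5 + 2/6 = 19/12
Ideal relevance (sorted desc): [3, 2, 1, 0, 0]
Ideal DCG = 3/2 + 2/3 + 1/4 + 0/5 + 0/6 = 29/12
nDCG = DCG / ideal_DCG = 19/12 / 29/12 = 19/29

19/29


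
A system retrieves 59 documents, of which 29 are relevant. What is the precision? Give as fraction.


Precision = relevant_retrieved / total_retrieved
= 29 / 59
= 29 / (29 + 30)
= 29/59

29/59


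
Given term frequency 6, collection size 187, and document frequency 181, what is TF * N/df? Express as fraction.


TF * (N/df)
= 6 * (187/181)
= 6 * 187/181
= 1122/181

1122/181


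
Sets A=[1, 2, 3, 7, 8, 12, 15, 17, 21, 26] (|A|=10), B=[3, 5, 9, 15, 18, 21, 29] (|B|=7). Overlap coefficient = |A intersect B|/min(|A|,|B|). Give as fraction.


A intersect B = [3, 15, 21]
|A intersect B| = 3
min(|A|, |B|) = min(10, 7) = 7
Overlap = 3 / 7 = 3/7

3/7


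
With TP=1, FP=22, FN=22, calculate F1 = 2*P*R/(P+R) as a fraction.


F1 = 2 * P * R / (P + R)
P = TP/(TP+FP) = 1/23 = 1/23
R = TP/(TP+FN) = 1/23 = 1/23
2 * P * R = 2 * 1/23 * 1/23 = 2/529
P + R = 1/23 + 1/23 = 2/23
F1 = 2/529 / 2/23 = 1/23

1/23


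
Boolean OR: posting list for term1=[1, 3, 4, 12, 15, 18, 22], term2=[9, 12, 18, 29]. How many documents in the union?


Boolean OR: find union of posting lists
term1 docs: [1, 3, 4, 12, 15, 18, 22]
term2 docs: [9, 12, 18, 29]
Union: [1, 3, 4, 9, 12, 15, 18, 22, 29]
|union| = 9

9


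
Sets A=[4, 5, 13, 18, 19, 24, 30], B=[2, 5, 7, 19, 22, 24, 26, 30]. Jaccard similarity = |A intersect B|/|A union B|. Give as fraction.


A intersect B = [5, 19, 24, 30]
|A intersect B| = 4
A union B = [2, 4, 5, 7, 13, 18, 19, 22, 24, 26, 30]
|A union B| = 11
Jaccard = 4/11 = 4/11

4/11


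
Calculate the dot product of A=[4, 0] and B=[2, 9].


Dot product = sum of element-wise products
A[0]*B[0] = 4*2 = 8
A[1]*B[1] = 0*9 = 0
Sum = 8 + 0 = 8

8


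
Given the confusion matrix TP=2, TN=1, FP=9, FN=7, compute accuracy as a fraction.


Accuracy = (TP + TN) / (TP + TN + FP + FN)
TP + TN = 2 + 1 = 3
Total = 2 + 1 + 9 + 7 = 19
Accuracy = 3 / 19 = 3/19

3/19


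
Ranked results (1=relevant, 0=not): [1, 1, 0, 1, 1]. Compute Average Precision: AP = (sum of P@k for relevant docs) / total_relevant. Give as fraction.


Computing P@k for each relevant position:
Position 1: relevant, P@1 = 1/1 = 1
Position 2: relevant, P@2 = 2/2 = 1
Position 3: not relevant
Position 4: relevant, P@4 = 3/4 = 3/4
Position 5: relevant, P@5 = 4/5 = 4/5
Sum of P@k = 1 + 1 + 3/4 + 4/5 = 71/20
AP = 71/20 / 4 = 71/80

71/80


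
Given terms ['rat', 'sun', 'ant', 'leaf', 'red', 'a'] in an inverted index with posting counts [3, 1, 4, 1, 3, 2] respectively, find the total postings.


Summing posting list sizes:
'rat': 3 postings
'sun': 1 postings
'ant': 4 postings
'leaf': 1 postings
'red': 3 postings
'a': 2 postings
Total = 3 + 1 + 4 + 1 + 3 + 2 = 14

14


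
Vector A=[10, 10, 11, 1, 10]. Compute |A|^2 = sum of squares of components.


|A|^2 = sum of squared components
A[0]^2 = 10^2 = 100
A[1]^2 = 10^2 = 100
A[2]^2 = 11^2 = 121
A[3]^2 = 1^2 = 1
A[4]^2 = 10^2 = 100
Sum = 100 + 100 + 121 + 1 + 100 = 422

422


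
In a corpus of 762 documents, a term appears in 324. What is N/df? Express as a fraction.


IDF ratio = N / df
= 762 / 324
= 127/54

127/54


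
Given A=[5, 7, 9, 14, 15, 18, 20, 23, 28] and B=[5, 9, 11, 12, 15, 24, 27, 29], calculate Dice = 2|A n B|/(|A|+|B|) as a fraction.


A intersect B = [5, 9, 15]
|A intersect B| = 3
|A| = 9, |B| = 8
Dice = 2*3 / (9+8)
= 6 / 17 = 6/17

6/17


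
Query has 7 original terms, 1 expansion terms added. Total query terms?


Original terms: 7
Expansion terms: 1
Total = 7 + 1 = 8

8


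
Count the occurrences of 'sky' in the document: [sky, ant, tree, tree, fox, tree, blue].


Document has 7 words
Scanning for 'sky':
Found at positions: [0]
Count = 1

1


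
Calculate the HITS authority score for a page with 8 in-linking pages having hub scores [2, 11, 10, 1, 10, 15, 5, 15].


Authority = sum of hub scores of in-linkers
In-link 1: hub score = 2
In-link 2: hub score = 11
In-link 3: hub score = 10
In-link 4: hub score = 1
In-link 5: hub score = 10
In-link 6: hub score = 15
In-link 7: hub score = 5
In-link 8: hub score = 15
Authority = 2 + 11 + 10 + 1 + 10 + 15 + 5 + 15 = 69

69


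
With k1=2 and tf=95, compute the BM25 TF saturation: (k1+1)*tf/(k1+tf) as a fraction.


BM25 TF component = (k1+1)*tf / (k1+tf)
k1 = 2, tf = 95
Numerator = (2+1)*95 = 285
Denominator = 2 + 95 = 97
= 285/97 = 285/97

285/97


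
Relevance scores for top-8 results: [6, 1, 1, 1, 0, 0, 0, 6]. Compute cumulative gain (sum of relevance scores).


Cumulative Gain = sum of relevance scores
Position 1: rel=6, running sum=6
Position 2: rel=1, running sum=7
Position 3: rel=1, running sum=8
Position 4: rel=1, running sum=9
Position 5: rel=0, running sum=9
Position 6: rel=0, running sum=9
Position 7: rel=0, running sum=9
Position 8: rel=6, running sum=15
CG = 15

15


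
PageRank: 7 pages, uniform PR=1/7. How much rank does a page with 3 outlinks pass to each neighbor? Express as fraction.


Initial PR = 1/7 = 1/7
Outlinks = 3
Contribution per link = PR / outlinks
= 1/7 / 3
= 1/21

1/21


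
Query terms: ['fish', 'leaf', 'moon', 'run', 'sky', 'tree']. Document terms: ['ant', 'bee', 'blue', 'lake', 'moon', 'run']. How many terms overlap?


Query terms: ['fish', 'leaf', 'moon', 'run', 'sky', 'tree']
Document terms: ['ant', 'bee', 'blue', 'lake', 'moon', 'run']
Common terms: ['moon', 'run']
Overlap count = 2

2


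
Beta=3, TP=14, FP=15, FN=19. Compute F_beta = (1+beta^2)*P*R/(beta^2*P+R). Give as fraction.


P = TP/(TP+FP) = 14/29 = 14/29
R = TP/(TP+FN) = 14/33 = 14/33
beta^2 = 3^2 = 9
(1 + beta^2) = 10
Numerator = (1+beta^2)*P*R = 1960/957
Denominator = beta^2*P + R = 126/29 + 14/33 = 4564/957
F_beta = 70/163

70/163


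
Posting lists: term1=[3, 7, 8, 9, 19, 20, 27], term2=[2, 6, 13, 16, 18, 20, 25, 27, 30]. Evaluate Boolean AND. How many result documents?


Boolean AND: find intersection of posting lists
term1 docs: [3, 7, 8, 9, 19, 20, 27]
term2 docs: [2, 6, 13, 16, 18, 20, 25, 27, 30]
Intersection: [20, 27]
|intersection| = 2

2


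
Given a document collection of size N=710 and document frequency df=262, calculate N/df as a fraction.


IDF ratio = N / df
= 710 / 262
= 355/131

355/131


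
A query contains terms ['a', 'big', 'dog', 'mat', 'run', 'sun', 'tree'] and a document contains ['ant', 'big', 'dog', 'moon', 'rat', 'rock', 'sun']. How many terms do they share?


Query terms: ['a', 'big', 'dog', 'mat', 'run', 'sun', 'tree']
Document terms: ['ant', 'big', 'dog', 'moon', 'rat', 'rock', 'sun']
Common terms: ['big', 'dog', 'sun']
Overlap count = 3

3


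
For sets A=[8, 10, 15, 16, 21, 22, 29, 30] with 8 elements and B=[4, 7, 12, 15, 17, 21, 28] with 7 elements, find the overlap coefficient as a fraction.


A intersect B = [15, 21]
|A intersect B| = 2
min(|A|, |B|) = min(8, 7) = 7
Overlap = 2 / 7 = 2/7

2/7


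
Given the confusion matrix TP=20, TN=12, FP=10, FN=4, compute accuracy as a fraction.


Accuracy = (TP + TN) / (TP + TN + FP + FN)
TP + TN = 20 + 12 = 32
Total = 20 + 12 + 10 + 4 = 46
Accuracy = 32 / 46 = 16/23

16/23


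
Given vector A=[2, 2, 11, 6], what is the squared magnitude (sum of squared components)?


|A|^2 = sum of squared components
A[0]^2 = 2^2 = 4
A[1]^2 = 2^2 = 4
A[2]^2 = 11^2 = 121
A[3]^2 = 6^2 = 36
Sum = 4 + 4 + 121 + 36 = 165

165


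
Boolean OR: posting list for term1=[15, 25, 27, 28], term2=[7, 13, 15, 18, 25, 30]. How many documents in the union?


Boolean OR: find union of posting lists
term1 docs: [15, 25, 27, 28]
term2 docs: [7, 13, 15, 18, 25, 30]
Union: [7, 13, 15, 18, 25, 27, 28, 30]
|union| = 8

8


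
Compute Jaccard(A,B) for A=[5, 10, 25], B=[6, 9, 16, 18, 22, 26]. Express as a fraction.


A intersect B = []
|A intersect B| = 0
A union B = [5, 6, 9, 10, 16, 18, 22, 25, 26]
|A union B| = 9
Jaccard = 0/9 = 0

0


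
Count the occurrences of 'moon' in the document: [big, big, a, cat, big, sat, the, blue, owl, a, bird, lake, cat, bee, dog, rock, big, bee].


Document has 18 words
Scanning for 'moon':
Term not found in document
Count = 0

0


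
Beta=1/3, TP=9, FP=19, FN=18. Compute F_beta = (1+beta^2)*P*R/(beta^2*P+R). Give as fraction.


P = TP/(TP+FP) = 9/28 = 9/28
R = TP/(TP+FN) = 9/27 = 1/3
beta^2 = 1/3^2 = 1/9
(1 + beta^2) = 10/9
Numerator = (1+beta^2)*P*R = 5/42
Denominator = beta^2*P + R = 1/28 + 1/3 = 31/84
F_beta = 10/31

10/31


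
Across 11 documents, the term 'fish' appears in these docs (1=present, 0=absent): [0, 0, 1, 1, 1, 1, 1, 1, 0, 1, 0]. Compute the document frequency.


Checking each document for 'fish':
Doc 1: absent
Doc 2: absent
Doc 3: present
Doc 4: present
Doc 5: present
Doc 6: present
Doc 7: present
Doc 8: present
Doc 9: absent
Doc 10: present
Doc 11: absent
df = sum of presences = 0 + 0 + 1 + 1 + 1 + 1 + 1 + 1 + 0 + 1 + 0 = 7

7


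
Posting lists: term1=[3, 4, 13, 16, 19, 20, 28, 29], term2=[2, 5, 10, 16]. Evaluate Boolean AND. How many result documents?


Boolean AND: find intersection of posting lists
term1 docs: [3, 4, 13, 16, 19, 20, 28, 29]
term2 docs: [2, 5, 10, 16]
Intersection: [16]
|intersection| = 1

1


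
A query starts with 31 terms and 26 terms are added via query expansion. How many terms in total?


Original terms: 31
Expansion terms: 26
Total = 31 + 26 = 57

57


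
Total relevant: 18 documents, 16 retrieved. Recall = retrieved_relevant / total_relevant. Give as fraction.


Recall = retrieved_relevant / total_relevant
= 16 / 18
= 16 / (16 + 2)
= 8/9

8/9


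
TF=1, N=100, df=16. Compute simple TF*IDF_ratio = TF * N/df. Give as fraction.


TF * (N/df)
= 1 * (100/16)
= 1 * 25/4
= 25/4

25/4


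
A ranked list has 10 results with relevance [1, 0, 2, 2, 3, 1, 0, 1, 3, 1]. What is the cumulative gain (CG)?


Cumulative Gain = sum of relevance scores
Position 1: rel=1, running sum=1
Position 2: rel=0, running sum=1
Position 3: rel=2, running sum=3
Position 4: rel=2, running sum=5
Position 5: rel=3, running sum=8
Position 6: rel=1, running sum=9
Position 7: rel=0, running sum=9
Position 8: rel=1, running sum=10
Position 9: rel=3, running sum=13
Position 10: rel=1, running sum=14
CG = 14

14


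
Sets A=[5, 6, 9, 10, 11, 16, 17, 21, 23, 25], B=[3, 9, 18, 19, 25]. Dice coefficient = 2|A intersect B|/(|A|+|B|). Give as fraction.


A intersect B = [9, 25]
|A intersect B| = 2
|A| = 10, |B| = 5
Dice = 2*2 / (10+5)
= 4 / 15 = 4/15

4/15


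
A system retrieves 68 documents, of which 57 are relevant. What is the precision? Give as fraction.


Precision = relevant_retrieved / total_retrieved
= 57 / 68
= 57 / (57 + 11)
= 57/68

57/68


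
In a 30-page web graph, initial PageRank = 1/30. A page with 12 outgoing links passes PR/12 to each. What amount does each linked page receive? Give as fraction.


Initial PR = 1/30 = 1/30
Outlinks = 12
Contribution per link = PR / outlinks
= 1/30 / 12
= 1/360

1/360


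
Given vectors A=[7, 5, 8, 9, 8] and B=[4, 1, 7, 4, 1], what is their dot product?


Dot product = sum of element-wise products
A[0]*B[0] = 7*4 = 28
A[1]*B[1] = 5*1 = 5
A[2]*B[2] = 8*7 = 56
A[3]*B[3] = 9*4 = 36
A[4]*B[4] = 8*1 = 8
Sum = 28 + 5 + 56 + 36 + 8 = 133

133


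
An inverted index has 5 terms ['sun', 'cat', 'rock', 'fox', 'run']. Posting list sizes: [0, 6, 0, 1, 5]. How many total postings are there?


Summing posting list sizes:
'sun': 0 postings
'cat': 6 postings
'rock': 0 postings
'fox': 1 postings
'run': 5 postings
Total = 0 + 6 + 0 + 1 + 5 = 12

12


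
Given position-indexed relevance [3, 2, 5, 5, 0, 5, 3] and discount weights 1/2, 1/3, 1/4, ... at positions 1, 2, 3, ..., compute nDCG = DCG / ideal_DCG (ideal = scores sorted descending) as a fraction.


Position discount weights w_i = 1/(i+1) for i=1..7:
Weights = [1/2, 1/3, 1/4, 1/5, 1/6, 1/7, 1/8]
Actual relevance: [3, 2, 5, 5, 0, 5, 3]
DCG = 3/2 + 2/3 + 5/4 + 5/5 + 0/6 + 5/7 + 3/8 = 925/168
Ideal relevance (sorted desc): [5, 5, 5, 3, 3, 2, 0]
Ideal DCG = 5/2 + 5/3 + 5/4 + 3/5 + 3/6 + 2/7 + 0/8 = 2857/420
nDCG = DCG / ideal_DCG = 925/168 / 2857/420 = 4625/5714

4625/5714


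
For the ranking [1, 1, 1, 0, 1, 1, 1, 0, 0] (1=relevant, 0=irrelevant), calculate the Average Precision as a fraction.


Computing P@k for each relevant position:
Position 1: relevant, P@1 = 1/1 = 1
Position 2: relevant, P@2 = 2/2 = 1
Position 3: relevant, P@3 = 3/3 = 1
Position 4: not relevant
Position 5: relevant, P@5 = 4/5 = 4/5
Position 6: relevant, P@6 = 5/6 = 5/6
Position 7: relevant, P@7 = 6/7 = 6/7
Position 8: not relevant
Position 9: not relevant
Sum of P@k = 1 + 1 + 1 + 4/5 + 5/6 + 6/7 = 1153/210
AP = 1153/210 / 6 = 1153/1260

1153/1260


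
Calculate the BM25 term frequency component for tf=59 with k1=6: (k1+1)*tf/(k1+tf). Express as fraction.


BM25 TF component = (k1+1)*tf / (k1+tf)
k1 = 6, tf = 59
Numerator = (6+1)*59 = 413
Denominator = 6 + 59 = 65
= 413/65 = 413/65

413/65


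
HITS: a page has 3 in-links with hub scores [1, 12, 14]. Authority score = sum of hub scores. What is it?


Authority = sum of hub scores of in-linkers
In-link 1: hub score = 1
In-link 2: hub score = 12
In-link 3: hub score = 14
Authority = 1 + 12 + 14 = 27

27


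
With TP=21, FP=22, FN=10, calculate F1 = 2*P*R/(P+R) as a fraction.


F1 = 2 * P * R / (P + R)
P = TP/(TP+FP) = 21/43 = 21/43
R = TP/(TP+FN) = 21/31 = 21/31
2 * P * R = 2 * 21/43 * 21/31 = 882/1333
P + R = 21/43 + 21/31 = 1554/1333
F1 = 882/1333 / 1554/1333 = 21/37

21/37


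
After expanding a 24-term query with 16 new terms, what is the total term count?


Original terms: 24
Expansion terms: 16
Total = 24 + 16 = 40

40


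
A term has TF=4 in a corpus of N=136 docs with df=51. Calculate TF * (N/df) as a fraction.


TF * (N/df)
= 4 * (136/51)
= 4 * 8/3
= 32/3

32/3


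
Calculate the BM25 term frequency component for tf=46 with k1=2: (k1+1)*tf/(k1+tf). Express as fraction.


BM25 TF component = (k1+1)*tf / (k1+tf)
k1 = 2, tf = 46
Numerator = (2+1)*46 = 138
Denominator = 2 + 46 = 48
= 138/48 = 23/8

23/8


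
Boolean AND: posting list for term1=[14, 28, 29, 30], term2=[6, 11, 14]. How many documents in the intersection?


Boolean AND: find intersection of posting lists
term1 docs: [14, 28, 29, 30]
term2 docs: [6, 11, 14]
Intersection: [14]
|intersection| = 1

1


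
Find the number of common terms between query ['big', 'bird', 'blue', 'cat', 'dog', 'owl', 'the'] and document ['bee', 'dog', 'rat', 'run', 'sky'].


Query terms: ['big', 'bird', 'blue', 'cat', 'dog', 'owl', 'the']
Document terms: ['bee', 'dog', 'rat', 'run', 'sky']
Common terms: ['dog']
Overlap count = 1

1


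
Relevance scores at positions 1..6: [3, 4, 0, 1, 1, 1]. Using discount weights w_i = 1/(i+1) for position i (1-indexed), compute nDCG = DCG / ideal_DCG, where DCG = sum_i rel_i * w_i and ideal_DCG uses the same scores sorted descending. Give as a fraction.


Position discount weights w_i = 1/(i+1) for i=1..6:
Weights = [1/2, 1/3, 1/4, 1/5, 1/6, 1/7]
Actual relevance: [3, 4, 0, 1, 1, 1]
DCG = 3/2 + 4/3 + 0/4 + 1/5 + 1/6 + 1/7 = 117/35
Ideal relevance (sorted desc): [4, 3, 1, 1, 1, 0]
Ideal DCG = 4/2 + 3/3 + 1/4 + 1/5 + 1/6 + 0/7 = 217/60
nDCG = DCG / ideal_DCG = 117/35 / 217/60 = 1404/1519

1404/1519


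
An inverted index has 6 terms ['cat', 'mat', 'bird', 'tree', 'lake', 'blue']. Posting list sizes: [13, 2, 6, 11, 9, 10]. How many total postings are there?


Summing posting list sizes:
'cat': 13 postings
'mat': 2 postings
'bird': 6 postings
'tree': 11 postings
'lake': 9 postings
'blue': 10 postings
Total = 13 + 2 + 6 + 11 + 9 + 10 = 51

51


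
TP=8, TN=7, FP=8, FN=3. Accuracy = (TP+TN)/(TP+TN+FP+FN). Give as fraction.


Accuracy = (TP + TN) / (TP + TN + FP + FN)
TP + TN = 8 + 7 = 15
Total = 8 + 7 + 8 + 3 = 26
Accuracy = 15 / 26 = 15/26

15/26


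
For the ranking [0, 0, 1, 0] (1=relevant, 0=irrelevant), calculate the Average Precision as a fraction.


Computing P@k for each relevant position:
Position 1: not relevant
Position 2: not relevant
Position 3: relevant, P@3 = 1/3 = 1/3
Position 4: not relevant
Sum of P@k = 1/3 = 1/3
AP = 1/3 / 1 = 1/3

1/3


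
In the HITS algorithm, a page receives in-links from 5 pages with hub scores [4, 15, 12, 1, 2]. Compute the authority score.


Authority = sum of hub scores of in-linkers
In-link 1: hub score = 4
In-link 2: hub score = 15
In-link 3: hub score = 12
In-link 4: hub score = 1
In-link 5: hub score = 2
Authority = 4 + 15 + 12 + 1 + 2 = 34

34


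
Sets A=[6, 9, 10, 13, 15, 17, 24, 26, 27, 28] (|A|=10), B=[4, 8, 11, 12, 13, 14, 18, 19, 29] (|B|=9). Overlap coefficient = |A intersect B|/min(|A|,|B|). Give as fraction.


A intersect B = [13]
|A intersect B| = 1
min(|A|, |B|) = min(10, 9) = 9
Overlap = 1 / 9 = 1/9

1/9
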